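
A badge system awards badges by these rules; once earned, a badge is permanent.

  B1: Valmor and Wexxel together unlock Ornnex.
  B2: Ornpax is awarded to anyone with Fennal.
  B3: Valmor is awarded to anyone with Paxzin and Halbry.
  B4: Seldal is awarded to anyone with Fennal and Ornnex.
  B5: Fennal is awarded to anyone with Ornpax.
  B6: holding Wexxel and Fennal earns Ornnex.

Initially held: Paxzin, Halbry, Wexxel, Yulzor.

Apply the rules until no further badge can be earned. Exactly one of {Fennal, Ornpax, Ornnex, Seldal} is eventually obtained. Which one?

With Paxzin and Halbry, Valmor is earned (B3).
With Valmor and Wexxel, Ornnex is earned (B1).
Fennal would need Ornpax (B5), but Ornpax is never earned. Seldal would need Fennal and Ornnex (B4), but Fennal is never earned. Ornpax would need Fennal (B2), but Fennal is never earned.

Ornnex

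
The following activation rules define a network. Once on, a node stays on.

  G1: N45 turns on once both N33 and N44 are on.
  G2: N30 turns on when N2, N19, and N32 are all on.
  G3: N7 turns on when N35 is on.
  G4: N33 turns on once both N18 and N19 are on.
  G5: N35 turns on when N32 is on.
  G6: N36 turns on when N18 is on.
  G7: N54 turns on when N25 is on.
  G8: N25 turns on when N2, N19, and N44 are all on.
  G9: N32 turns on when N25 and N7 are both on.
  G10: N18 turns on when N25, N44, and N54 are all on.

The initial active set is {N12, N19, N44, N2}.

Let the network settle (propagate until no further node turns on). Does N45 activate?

Yes

G8: N2, N19, and N44 on → N25 on.
G7: N25 on → N54 on.
G10: N25, N44, and N54 on → N18 on.
G4: N18 and N19 on → N33 on.
N33 and N44 are on, so N45 turns on (G1).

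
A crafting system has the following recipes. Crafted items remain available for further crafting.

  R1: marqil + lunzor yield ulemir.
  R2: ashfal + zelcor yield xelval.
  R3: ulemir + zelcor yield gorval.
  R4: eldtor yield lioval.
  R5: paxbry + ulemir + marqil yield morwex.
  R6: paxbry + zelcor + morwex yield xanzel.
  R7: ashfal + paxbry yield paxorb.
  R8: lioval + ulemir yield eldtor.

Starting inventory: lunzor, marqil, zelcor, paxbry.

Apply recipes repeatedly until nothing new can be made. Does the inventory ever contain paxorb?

No

paxorb would need ashfal and paxbry (R7), but ashfal is never obtained.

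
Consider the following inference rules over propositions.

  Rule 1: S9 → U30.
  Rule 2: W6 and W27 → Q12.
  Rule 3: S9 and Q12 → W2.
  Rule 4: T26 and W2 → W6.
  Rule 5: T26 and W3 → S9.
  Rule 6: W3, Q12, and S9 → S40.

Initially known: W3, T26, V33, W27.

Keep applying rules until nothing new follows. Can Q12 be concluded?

No

Q12 would need W6 and W27 (Rule 2), but W6 is never established.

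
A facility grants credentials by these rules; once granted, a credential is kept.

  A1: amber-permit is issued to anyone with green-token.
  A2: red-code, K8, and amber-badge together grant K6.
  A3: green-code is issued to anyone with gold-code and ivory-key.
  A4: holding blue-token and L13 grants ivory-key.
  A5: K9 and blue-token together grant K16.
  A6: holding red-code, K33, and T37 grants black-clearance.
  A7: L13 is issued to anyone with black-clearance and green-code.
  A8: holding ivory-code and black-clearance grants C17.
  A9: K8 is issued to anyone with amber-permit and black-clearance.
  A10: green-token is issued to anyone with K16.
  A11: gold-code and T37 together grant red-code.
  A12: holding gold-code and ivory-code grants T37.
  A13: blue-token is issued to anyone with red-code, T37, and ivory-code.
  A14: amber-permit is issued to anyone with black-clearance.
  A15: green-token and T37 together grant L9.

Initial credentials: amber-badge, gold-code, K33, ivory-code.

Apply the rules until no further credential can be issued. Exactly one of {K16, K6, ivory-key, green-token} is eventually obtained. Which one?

K6

Holding gold-code and ivory-code grants T37 (A12).
Holding gold-code and T37 grants red-code (A11).
Holding red-code, K33, and T37 grants black-clearance (A6).
Holding black-clearance grants amber-permit (A14).
Holding amber-permit and black-clearance grants K8 (A9).
Holding red-code, K8, and amber-badge grants K6 (A2).
K16 would need K9 and blue-token (A5), but K9 is never granted. green-token would need K16 (A10), but K16 is never granted. ivory-key would need blue-token and L13 (A4), but L13 is never granted.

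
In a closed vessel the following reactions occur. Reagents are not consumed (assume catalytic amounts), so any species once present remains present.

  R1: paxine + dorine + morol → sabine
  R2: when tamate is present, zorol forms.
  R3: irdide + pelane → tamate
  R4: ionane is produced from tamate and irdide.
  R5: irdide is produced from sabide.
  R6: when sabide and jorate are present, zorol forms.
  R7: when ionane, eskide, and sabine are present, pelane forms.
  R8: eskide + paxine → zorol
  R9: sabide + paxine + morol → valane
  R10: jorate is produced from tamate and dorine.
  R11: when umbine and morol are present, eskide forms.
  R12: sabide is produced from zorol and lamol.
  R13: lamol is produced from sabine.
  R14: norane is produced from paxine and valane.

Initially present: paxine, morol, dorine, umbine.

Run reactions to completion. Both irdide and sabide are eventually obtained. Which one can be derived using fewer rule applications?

sabide: paxine, dorine, and morol present → sabine forms (R1). umbine and morol present → eskide forms (R11). sabine present → lamol forms (R13). eskide and paxine present → zorol forms (R8). zorol and lamol present → sabide forms (R12). [5 rule applications]
irdide: paxine, dorine, and morol present → sabine forms (R1). umbine and morol present → eskide forms (R11). sabine present → lamol forms (R13). eskide and paxine present → zorol forms (R8). zorol and lamol present → sabide forms (R12). sabide present → irdide forms (R5). [6 rule applications]
sabide needs fewer.

sabide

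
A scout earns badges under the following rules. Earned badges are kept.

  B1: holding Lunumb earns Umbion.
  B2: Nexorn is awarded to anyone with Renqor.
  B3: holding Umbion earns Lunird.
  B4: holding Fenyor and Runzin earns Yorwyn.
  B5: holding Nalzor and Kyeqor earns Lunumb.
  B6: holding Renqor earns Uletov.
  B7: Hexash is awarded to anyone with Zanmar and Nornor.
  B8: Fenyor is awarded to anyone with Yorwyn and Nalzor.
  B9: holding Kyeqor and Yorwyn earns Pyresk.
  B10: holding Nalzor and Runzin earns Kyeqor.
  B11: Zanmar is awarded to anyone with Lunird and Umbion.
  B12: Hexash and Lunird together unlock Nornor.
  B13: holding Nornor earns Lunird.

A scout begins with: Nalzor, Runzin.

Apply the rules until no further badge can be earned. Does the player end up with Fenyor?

Fenyor would need Yorwyn and Nalzor (B8), but Yorwyn is never earned.

No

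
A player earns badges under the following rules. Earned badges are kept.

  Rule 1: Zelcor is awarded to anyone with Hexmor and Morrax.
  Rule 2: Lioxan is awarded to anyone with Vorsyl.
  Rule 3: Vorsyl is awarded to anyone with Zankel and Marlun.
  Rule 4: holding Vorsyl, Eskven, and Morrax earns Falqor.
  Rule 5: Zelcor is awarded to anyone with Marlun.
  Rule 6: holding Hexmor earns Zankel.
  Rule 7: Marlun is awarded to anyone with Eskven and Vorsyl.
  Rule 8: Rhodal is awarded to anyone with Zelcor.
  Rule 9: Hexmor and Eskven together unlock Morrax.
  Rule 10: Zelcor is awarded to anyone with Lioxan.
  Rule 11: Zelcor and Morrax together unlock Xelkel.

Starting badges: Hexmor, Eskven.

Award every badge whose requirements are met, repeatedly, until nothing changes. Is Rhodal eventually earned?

With Hexmor and Eskven, Morrax is earned (Rule 9).
With Hexmor and Morrax, Zelcor is earned (Rule 1).
With Zelcor, Rhodal is earned (Rule 8).

Yes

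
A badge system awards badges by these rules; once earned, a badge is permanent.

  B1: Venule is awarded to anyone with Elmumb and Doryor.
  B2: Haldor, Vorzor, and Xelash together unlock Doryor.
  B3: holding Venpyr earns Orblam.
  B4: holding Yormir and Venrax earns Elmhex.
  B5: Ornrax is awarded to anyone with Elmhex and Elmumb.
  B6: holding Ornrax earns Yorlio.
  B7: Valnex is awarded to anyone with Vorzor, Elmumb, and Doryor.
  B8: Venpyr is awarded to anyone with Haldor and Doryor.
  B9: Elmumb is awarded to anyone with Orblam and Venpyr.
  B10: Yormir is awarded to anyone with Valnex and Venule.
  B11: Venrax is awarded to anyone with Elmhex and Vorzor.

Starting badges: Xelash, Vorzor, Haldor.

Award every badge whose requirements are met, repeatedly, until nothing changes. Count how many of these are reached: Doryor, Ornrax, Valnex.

With Haldor, Vorzor, and Xelash, Doryor is earned (B2).
With Haldor and Doryor, Venpyr is earned (B8).
With Venpyr, Orblam is earned (B3).
With Orblam and Venpyr, Elmumb is earned (B9).
With Vorzor, Elmumb, and Doryor, Valnex is earned (B7).
Doryor: reached.
Ornrax would need Elmhex and Elmumb (B5), but Elmhex is never earned.
Valnex: reached.
Reached: Doryor and Valnex — 2 of the 3.

2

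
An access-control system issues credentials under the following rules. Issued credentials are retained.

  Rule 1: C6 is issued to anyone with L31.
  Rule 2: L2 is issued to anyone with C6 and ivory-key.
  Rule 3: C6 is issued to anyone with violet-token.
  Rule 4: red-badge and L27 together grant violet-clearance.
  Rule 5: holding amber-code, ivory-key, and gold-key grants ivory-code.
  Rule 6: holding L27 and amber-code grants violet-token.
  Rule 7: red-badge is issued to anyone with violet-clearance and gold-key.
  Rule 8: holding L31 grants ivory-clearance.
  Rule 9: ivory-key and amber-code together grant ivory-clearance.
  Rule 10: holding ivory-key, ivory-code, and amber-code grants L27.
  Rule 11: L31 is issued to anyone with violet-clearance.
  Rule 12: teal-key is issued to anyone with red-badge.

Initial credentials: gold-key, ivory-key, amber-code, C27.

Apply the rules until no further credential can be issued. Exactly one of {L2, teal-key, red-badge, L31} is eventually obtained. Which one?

L2

Holding amber-code, ivory-key, and gold-key grants ivory-code (Rule 5).
Holding ivory-key, ivory-code, and amber-code grants L27 (Rule 10).
Holding L27 and amber-code grants violet-token (Rule 6).
Holding violet-token grants C6 (Rule 3).
Holding C6 and ivory-key grants L2 (Rule 2).
red-badge would need violet-clearance and gold-key (Rule 7), but violet-clearance is never granted. L31 would need violet-clearance (Rule 11), but violet-clearance is never granted. teal-key would need red-badge (Rule 12), but red-badge is never granted.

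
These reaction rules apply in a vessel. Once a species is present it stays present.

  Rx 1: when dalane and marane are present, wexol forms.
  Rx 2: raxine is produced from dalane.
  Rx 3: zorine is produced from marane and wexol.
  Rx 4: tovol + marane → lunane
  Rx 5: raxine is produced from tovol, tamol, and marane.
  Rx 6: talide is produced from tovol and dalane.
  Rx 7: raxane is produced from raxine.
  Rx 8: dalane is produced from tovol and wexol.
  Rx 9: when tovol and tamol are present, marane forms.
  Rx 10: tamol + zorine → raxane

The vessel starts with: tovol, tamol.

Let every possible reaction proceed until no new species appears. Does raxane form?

tovol and tamol present → marane forms (Rx 9).
tovol, tamol, and marane present → raxine forms (Rx 5).
raxine present → raxane forms (Rx 7).

Yes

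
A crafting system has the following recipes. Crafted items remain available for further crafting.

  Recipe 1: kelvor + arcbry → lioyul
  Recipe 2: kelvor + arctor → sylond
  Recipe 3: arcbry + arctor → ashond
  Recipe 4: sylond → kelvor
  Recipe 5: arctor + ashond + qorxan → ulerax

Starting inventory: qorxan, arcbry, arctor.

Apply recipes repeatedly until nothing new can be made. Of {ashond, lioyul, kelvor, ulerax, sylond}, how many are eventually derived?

2

Using Recipe 3, arcbry and arctor make ashond.
Using Recipe 5, arctor, ashond, and qorxan make ulerax.
ashond: reached.
lioyul would need kelvor and arcbry (Recipe 1), but kelvor is never obtained.
kelvor would need sylond (Recipe 4), but sylond is never obtained.
ulerax: reached.
sylond would need kelvor and arctor (Recipe 2), but kelvor is never obtained.
Reached: ashond and ulerax — 2 of the 5.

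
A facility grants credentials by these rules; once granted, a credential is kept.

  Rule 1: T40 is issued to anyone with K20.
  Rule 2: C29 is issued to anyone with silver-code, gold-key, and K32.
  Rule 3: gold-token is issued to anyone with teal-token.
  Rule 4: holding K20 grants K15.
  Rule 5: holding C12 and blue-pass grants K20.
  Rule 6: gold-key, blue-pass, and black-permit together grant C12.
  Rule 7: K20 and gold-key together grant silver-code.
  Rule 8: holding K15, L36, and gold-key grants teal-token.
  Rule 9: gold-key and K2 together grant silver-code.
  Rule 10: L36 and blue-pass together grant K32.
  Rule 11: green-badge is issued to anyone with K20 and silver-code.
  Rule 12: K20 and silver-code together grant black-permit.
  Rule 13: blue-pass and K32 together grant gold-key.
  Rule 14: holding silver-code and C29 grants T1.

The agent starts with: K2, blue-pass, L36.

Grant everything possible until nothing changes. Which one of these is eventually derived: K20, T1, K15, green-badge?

T1

Holding L36 and blue-pass grants K32 (Rule 10).
Holding blue-pass and K32 grants gold-key (Rule 13).
Holding gold-key and K2 grants silver-code (Rule 9).
Holding silver-code, gold-key, and K32 grants C29 (Rule 2).
Holding silver-code and C29 grants T1 (Rule 14).
K15 would need K20 (Rule 4), but K20 is never granted. K20 would need C12 and blue-pass (Rule 5), but C12 is never granted. green-badge would need K20 and silver-code (Rule 11), but K20 is never granted.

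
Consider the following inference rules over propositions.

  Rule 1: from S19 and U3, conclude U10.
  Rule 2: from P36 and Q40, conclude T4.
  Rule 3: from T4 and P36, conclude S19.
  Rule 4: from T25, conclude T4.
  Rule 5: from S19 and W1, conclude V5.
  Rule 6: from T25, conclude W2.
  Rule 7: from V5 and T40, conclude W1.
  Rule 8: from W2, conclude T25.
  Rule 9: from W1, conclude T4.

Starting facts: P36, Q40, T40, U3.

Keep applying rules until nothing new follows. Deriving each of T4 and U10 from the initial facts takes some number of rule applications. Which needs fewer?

T4: From P36 and Q40, Rule 2 gives T4. [1 rule application]
U10: From P36 and Q40, Rule 2 gives T4. From T4 and P36, Rule 3 gives S19. From S19 and U3, Rule 1 gives U10. [3 rule applications]
T4 needs fewer.

T4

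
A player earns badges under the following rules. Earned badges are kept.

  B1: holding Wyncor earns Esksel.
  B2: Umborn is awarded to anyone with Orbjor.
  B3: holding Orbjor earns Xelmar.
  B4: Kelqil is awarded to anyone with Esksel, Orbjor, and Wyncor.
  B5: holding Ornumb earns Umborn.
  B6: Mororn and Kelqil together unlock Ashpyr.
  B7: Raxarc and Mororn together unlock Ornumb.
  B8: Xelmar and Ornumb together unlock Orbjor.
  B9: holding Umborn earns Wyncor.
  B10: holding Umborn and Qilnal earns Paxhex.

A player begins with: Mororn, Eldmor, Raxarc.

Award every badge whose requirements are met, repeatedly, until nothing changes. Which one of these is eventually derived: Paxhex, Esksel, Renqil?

Esksel

With Raxarc and Mororn, Ornumb is earned (B7).
With Ornumb, Umborn is earned (B5).
With Umborn, Wyncor is earned (B9).
With Wyncor, Esksel is earned (B1).
Paxhex would need Umborn and Qilnal (B10), but Qilnal is never earned. No rule produces Renqil, and it is not given.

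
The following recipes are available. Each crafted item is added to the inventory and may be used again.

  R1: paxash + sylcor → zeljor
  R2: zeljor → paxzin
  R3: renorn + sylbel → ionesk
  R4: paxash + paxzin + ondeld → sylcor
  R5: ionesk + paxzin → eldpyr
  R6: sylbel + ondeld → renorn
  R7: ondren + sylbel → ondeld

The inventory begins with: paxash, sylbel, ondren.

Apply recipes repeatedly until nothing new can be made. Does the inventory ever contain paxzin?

paxzin would need zeljor (R2), but zeljor is never obtained.

No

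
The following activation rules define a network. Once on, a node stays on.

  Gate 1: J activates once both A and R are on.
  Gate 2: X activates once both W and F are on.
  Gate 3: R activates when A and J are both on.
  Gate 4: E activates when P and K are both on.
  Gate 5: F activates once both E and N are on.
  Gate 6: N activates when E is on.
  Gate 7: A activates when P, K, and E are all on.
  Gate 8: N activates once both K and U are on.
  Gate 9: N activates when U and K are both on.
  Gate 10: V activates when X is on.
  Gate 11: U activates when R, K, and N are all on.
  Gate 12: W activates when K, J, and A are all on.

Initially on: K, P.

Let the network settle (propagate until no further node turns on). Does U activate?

No

U would need R, K, and N (Gate 11), but R never turns on.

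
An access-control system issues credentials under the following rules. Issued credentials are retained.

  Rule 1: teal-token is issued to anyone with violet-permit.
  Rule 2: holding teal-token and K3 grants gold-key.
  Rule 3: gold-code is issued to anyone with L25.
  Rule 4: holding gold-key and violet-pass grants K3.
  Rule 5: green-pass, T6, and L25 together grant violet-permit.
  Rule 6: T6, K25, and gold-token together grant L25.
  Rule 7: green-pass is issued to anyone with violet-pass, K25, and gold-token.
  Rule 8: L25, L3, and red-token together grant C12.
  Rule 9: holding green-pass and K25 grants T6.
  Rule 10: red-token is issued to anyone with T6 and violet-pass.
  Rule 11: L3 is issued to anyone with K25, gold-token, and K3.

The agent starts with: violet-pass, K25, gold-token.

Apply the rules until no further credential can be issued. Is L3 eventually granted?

L3 would need K25, gold-token, and K3 (Rule 11), but K3 is never granted.

No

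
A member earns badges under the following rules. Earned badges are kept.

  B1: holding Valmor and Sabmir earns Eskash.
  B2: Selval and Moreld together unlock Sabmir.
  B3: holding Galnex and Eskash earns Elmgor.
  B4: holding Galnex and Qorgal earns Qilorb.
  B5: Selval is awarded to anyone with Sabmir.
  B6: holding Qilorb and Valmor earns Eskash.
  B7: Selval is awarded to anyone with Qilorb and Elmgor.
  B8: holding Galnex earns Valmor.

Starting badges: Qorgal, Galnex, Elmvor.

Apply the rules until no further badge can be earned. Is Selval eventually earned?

Yes

With Galnex and Qorgal, Qilorb is earned (B4).
With Galnex, Valmor is earned (B8).
With Qilorb and Valmor, Eskash is earned (B6).
With Galnex and Eskash, Elmgor is earned (B3).
With Qilorb and Elmgor, Selval is earned (B7).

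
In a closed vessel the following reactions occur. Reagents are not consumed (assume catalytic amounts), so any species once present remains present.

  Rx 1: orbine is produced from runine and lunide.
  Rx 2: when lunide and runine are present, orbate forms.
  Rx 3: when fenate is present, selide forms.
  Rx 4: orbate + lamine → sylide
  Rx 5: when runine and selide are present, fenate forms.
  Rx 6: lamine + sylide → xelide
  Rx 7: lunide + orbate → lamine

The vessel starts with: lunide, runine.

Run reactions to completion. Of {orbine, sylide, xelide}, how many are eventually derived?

runine and lunide present → orbine forms (Rx 1).
lunide and runine present → orbate forms (Rx 2).
lunide and orbate present → lamine forms (Rx 7).
orbate and lamine present → sylide forms (Rx 4).
lamine and sylide present → xelide forms (Rx 6).
orbine: reached.
sylide: reached.
xelide: reached.
All 3 are reached.

3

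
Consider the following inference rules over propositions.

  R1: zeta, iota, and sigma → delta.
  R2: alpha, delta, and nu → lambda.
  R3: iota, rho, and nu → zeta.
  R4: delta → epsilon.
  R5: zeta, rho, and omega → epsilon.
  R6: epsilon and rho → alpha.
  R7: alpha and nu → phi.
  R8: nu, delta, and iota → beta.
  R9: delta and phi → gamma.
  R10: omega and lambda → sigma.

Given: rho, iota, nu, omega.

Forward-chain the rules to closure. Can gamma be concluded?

No

gamma would need delta and phi (R9), but delta is never established.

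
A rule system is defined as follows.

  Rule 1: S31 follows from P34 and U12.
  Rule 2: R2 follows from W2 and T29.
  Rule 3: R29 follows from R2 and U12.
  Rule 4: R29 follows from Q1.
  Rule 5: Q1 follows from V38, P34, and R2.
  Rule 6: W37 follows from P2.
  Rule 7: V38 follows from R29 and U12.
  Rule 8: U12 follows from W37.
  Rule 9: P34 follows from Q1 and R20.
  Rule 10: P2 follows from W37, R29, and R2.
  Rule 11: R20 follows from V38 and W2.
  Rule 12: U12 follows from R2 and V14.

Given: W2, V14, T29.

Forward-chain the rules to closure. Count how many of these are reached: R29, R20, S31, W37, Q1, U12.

3

W2 and T29 hold, so R2 follows (Rule 2).
R2 and V14 hold, so U12 follows (Rule 12).
From R2 and U12, Rule 3 gives R29.
From R29 and U12, Rule 7 gives V38.
V38 and W2 hold, so R20 follows (Rule 11).
R29: reached.
R20: reached.
S31 would need P34 and U12 (Rule 1), but P34 is never established.
W37 would need P2 (Rule 6), but P2 is never established.
Q1 would need V38, P34, and R2 (Rule 5), but P34 is never established.
U12: reached.
Reached: R29, R20, and U12 — 3 of the 6.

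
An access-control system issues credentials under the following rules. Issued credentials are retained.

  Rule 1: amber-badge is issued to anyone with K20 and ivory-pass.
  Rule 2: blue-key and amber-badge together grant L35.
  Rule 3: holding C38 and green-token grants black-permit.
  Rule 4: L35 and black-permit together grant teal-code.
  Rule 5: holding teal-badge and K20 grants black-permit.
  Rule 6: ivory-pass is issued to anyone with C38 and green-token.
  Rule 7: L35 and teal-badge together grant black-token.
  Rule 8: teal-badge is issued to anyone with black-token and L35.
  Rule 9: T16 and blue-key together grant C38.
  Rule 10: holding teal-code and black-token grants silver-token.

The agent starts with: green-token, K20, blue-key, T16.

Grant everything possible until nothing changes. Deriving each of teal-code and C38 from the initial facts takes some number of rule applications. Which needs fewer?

C38

C38: Holding T16 and blue-key grants C38 (Rule 9). [1 rule application]
teal-code: Holding T16 and blue-key grants C38 (Rule 9). Holding C38 and green-token grants ivory-pass (Rule 6). Holding C38 and green-token grants black-permit (Rule 3). Holding K20 and ivory-pass grants amber-badge (Rule 1). Holding blue-key and amber-badge grants L35 (Rule 2). Holding L35 and black-permit grants teal-code (Rule 4). [6 rule applications]
C38 needs fewer.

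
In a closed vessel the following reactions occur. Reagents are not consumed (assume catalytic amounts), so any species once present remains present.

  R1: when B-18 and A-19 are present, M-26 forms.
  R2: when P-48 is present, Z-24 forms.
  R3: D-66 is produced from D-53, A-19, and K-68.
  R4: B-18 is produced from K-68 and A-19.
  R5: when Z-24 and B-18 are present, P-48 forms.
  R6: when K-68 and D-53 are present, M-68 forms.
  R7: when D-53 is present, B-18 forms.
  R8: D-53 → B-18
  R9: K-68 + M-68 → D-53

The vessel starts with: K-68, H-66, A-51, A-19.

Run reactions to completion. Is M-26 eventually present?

Yes

K-68 and A-19 present → B-18 forms (R4).
B-18 and A-19 present → M-26 forms (R1).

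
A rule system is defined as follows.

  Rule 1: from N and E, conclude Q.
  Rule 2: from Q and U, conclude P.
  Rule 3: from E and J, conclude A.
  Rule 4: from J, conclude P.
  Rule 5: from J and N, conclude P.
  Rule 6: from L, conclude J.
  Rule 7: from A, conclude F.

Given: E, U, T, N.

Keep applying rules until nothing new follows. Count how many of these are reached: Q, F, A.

1

N and E hold, so Q follows (Rule 1).
Q: reached.
F would need A (Rule 7), but A is never established.
A would need E and J (Rule 3), but J is never established.
Reached: Q — 1 of the 3.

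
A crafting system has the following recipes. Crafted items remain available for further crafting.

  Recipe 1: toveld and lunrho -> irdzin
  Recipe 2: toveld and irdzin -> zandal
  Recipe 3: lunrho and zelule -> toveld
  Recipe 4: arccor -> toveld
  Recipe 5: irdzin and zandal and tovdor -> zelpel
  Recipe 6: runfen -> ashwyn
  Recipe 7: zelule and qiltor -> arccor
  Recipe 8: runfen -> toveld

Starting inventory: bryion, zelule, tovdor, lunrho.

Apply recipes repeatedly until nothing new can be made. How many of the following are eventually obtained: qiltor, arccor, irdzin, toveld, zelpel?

lunrho and zelule -> toveld (Recipe 3).
Using Recipe 1, toveld and lunrho make irdzin.
toveld and irdzin -> zandal (Recipe 2).
irdzin and zandal and tovdor -> zelpel (Recipe 5).
No rule produces qiltor, and it is not given.
arccor would need zelule and qiltor (Recipe 7), but qiltor is never obtained.
irdzin: reached.
toveld: reached.
zelpel: reached.
Reached: irdzin, toveld, and zelpel — 3 of the 5.

3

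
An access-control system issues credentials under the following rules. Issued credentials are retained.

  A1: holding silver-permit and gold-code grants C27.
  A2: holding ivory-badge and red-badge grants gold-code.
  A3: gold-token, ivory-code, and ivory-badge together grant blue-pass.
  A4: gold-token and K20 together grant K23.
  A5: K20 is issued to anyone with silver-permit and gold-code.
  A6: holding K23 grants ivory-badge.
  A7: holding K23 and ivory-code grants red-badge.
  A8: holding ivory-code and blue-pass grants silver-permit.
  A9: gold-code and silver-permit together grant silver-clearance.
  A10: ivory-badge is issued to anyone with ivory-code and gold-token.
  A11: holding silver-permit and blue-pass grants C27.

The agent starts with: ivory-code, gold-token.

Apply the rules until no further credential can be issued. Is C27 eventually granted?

Holding ivory-code and gold-token grants ivory-badge (A10).
Holding gold-token, ivory-code, and ivory-badge grants blue-pass (A3).
Holding ivory-code and blue-pass grants silver-permit (A8).
Holding silver-permit and blue-pass grants C27 (A11).

Yes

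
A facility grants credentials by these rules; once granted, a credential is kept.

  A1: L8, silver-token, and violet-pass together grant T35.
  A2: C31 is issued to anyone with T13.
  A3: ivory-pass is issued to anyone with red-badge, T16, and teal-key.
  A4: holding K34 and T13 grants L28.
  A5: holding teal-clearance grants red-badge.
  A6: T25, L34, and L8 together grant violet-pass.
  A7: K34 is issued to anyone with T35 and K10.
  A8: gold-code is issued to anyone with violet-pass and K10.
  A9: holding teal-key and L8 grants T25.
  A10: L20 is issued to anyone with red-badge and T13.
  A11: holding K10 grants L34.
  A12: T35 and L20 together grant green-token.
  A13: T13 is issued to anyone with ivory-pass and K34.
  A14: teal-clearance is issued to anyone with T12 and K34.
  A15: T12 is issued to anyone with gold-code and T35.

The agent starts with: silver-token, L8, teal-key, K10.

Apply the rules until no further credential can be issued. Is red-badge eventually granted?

Holding K10 grants L34 (A11).
Holding teal-key and L8 grants T25 (A9).
Holding T25, L34, and L8 grants violet-pass (A6).
Holding L8, silver-token, and violet-pass grants T35 (A1).
Holding violet-pass and K10 grants gold-code (A8).
Holding gold-code and T35 grants T12 (A15).
Holding T35 and K10 grants K34 (A7).
Holding T12 and K34 grants teal-clearance (A14).
Holding teal-clearance grants red-badge (A5).

Yes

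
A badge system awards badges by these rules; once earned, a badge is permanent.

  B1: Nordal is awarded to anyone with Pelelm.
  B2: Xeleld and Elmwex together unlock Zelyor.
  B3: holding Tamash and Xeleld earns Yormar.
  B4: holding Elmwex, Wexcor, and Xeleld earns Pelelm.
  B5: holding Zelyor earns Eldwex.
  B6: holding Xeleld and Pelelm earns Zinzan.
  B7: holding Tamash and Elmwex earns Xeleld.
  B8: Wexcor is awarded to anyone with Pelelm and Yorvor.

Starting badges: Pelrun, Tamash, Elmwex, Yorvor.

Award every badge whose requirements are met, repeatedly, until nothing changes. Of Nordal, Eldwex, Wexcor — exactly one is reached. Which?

With Tamash and Elmwex, Xeleld is earned (B7).
With Xeleld and Elmwex, Zelyor is earned (B2).
With Zelyor, Eldwex is earned (B5).
Nordal would need Pelelm (B1), but Pelelm is never earned. Wexcor would need Pelelm and Yorvor (B8), but Pelelm is never earned.

Eldwex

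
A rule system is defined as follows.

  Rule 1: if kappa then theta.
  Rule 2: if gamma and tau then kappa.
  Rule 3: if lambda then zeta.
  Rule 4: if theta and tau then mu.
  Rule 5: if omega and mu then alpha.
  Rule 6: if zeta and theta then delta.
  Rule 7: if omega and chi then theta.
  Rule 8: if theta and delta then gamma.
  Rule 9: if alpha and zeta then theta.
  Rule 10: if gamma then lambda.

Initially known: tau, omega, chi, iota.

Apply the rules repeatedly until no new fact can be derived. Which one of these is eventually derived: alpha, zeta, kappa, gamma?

alpha

From omega and chi, Rule 7 gives theta.
theta and tau hold, so mu follows (Rule 4).
omega and mu hold, so alpha follows (Rule 5).
gamma would need theta and delta (Rule 8), but delta is never established. zeta would need lambda (Rule 3), but lambda is never established. kappa would need gamma and tau (Rule 2), but gamma is never established.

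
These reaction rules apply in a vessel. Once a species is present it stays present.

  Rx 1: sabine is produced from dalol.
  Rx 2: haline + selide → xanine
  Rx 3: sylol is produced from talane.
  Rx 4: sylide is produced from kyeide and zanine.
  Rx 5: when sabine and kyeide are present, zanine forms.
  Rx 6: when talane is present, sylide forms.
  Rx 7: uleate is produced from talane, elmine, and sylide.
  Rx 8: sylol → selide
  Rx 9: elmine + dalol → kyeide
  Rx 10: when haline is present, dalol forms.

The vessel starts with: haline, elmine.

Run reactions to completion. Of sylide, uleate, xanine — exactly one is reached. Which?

sylide

haline present → dalol forms (Rx 10).
elmine and dalol present → kyeide forms (Rx 9).
dalol present → sabine forms (Rx 1).
sabine and kyeide present → zanine forms (Rx 5).
kyeide and zanine present → sylide forms (Rx 4).
uleate would need talane, elmine, and sylide (Rx 7), but talane never forms. xanine would need haline and selide (Rx 2), but selide never forms.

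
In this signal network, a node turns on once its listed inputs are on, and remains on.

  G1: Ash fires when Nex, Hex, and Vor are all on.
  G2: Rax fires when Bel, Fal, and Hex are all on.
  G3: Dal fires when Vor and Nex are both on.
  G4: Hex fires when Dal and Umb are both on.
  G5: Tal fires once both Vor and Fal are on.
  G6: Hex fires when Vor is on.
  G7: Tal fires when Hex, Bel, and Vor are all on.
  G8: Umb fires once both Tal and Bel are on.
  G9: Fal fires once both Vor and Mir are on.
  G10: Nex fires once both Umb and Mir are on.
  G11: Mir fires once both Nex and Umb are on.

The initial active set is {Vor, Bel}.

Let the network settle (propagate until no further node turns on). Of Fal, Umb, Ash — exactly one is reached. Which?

Vor is on, so Hex fires (G6).
Hex, Bel, and Vor are on, so Tal fires (G7).
Tal and Bel are on, so Umb fires (G8).
Fal would need Vor and Mir (G9), but Mir never turns on. Ash would need Nex, Hex, and Vor (G1), but Nex never turns on.

Umb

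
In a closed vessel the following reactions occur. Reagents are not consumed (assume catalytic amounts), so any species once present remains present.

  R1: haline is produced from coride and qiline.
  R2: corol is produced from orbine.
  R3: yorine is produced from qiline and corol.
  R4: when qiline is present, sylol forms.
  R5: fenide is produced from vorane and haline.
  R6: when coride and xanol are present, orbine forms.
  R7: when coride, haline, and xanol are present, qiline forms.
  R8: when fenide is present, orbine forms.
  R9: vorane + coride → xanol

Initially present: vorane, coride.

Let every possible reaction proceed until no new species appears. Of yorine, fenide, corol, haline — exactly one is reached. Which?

vorane and coride present → xanol forms (R9).
coride and xanol present → orbine forms (R6).
orbine present → corol forms (R2).
yorine would need qiline and corol (R3), but qiline never forms. haline would need coride and qiline (R1), but qiline never forms. fenide would need vorane and haline (R5), but haline never forms.

corol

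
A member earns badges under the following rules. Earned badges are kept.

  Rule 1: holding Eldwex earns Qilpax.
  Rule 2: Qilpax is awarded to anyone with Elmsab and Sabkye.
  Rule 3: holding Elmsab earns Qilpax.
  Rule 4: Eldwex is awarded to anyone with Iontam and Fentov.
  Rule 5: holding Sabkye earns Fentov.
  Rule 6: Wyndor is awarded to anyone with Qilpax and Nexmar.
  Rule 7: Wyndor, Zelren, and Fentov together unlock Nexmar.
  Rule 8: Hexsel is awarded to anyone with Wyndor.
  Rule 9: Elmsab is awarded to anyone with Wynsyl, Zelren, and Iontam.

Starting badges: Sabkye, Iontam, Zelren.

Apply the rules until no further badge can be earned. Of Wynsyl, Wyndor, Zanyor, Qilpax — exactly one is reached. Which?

With Sabkye, Fentov is earned (Rule 5).
With Iontam and Fentov, Eldwex is earned (Rule 4).
With Eldwex, Qilpax is earned (Rule 1).
Wyndor would need Qilpax and Nexmar (Rule 6), but Nexmar is never earned. No rule produces Zanyor, and it is not given. No rule produces Wynsyl, and it is not given.

Qilpax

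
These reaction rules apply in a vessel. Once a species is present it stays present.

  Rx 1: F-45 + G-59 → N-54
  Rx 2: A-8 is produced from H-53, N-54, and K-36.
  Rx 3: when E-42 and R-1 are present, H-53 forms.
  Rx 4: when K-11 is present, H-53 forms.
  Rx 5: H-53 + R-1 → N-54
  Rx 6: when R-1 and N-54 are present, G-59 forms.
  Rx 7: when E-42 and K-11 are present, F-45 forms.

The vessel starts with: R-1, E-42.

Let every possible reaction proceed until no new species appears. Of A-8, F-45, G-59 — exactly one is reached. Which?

E-42 and R-1 present → H-53 forms (Rx 3).
H-53 and R-1 present → N-54 forms (Rx 5).
R-1 and N-54 present → G-59 forms (Rx 6).
A-8 would need H-53, N-54, and K-36 (Rx 2), but K-36 never forms. F-45 would need E-42 and K-11 (Rx 7), but K-11 never forms.

G-59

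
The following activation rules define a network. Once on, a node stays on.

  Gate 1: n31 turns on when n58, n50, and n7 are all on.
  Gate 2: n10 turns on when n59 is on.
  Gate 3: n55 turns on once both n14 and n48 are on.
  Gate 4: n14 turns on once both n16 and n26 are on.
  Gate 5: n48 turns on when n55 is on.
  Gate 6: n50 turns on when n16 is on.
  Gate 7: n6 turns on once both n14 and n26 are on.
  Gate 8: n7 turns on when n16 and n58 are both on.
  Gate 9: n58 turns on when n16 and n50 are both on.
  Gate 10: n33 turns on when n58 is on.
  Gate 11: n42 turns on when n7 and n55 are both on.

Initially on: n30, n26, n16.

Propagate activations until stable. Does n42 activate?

n42 would need n7 and n55 (Gate 11), but n55 never turns on.

No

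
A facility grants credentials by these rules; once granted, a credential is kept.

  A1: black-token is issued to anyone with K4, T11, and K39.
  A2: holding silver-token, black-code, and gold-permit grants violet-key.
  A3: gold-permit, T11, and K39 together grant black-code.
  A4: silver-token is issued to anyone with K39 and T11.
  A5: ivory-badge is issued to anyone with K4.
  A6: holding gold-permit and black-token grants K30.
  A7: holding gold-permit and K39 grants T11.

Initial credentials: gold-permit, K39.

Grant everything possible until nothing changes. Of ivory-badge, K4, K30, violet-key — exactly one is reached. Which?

Holding gold-permit and K39 grants T11 (A7).
Holding gold-permit, T11, and K39 grants black-code (A3).
Holding K39 and T11 grants silver-token (A4).
Holding silver-token, black-code, and gold-permit grants violet-key (A2).
No rule produces K4, and it is not given. K30 would need gold-permit and black-token (A6), but black-token is never granted. ivory-badge would need K4 (A5), but K4 is never granted.

violet-key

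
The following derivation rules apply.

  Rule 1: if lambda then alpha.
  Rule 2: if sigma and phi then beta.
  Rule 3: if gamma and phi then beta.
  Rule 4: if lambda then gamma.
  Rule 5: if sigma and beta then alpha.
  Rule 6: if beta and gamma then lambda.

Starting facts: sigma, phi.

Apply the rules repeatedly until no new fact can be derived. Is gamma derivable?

gamma would need lambda (Rule 4), but lambda is never established.

No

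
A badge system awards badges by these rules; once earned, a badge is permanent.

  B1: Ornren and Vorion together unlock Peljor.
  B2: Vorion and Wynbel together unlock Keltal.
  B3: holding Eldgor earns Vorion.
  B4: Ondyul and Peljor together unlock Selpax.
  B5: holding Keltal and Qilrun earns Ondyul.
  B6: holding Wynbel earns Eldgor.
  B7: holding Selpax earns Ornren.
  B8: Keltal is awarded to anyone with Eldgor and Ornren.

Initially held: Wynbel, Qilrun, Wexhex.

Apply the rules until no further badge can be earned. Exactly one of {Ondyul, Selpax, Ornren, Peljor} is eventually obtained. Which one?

Ondyul

With Wynbel, Eldgor is earned (B6).
With Eldgor, Vorion is earned (B3).
With Vorion and Wynbel, Keltal is earned (B2).
With Keltal and Qilrun, Ondyul is earned (B5).
Ornren would need Selpax (B7), but Selpax is never earned. Peljor would need Ornren and Vorion (B1), but Ornren is never earned. Selpax would need Ondyul and Peljor (B4), but Peljor is never earned.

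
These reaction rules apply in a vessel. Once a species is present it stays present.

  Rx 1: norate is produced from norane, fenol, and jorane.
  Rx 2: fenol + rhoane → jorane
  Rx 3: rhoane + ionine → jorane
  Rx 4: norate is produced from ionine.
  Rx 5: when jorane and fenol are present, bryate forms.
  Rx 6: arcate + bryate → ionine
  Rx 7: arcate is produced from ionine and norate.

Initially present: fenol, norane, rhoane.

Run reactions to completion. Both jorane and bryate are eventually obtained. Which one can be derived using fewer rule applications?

jorane

jorane: fenol and rhoane present → jorane forms (Rx 2). [1 rule application]
bryate: fenol and rhoane present → jorane forms (Rx 2). jorane and fenol present → bryate forms (Rx 5). [2 rule applications]
jorane needs fewer.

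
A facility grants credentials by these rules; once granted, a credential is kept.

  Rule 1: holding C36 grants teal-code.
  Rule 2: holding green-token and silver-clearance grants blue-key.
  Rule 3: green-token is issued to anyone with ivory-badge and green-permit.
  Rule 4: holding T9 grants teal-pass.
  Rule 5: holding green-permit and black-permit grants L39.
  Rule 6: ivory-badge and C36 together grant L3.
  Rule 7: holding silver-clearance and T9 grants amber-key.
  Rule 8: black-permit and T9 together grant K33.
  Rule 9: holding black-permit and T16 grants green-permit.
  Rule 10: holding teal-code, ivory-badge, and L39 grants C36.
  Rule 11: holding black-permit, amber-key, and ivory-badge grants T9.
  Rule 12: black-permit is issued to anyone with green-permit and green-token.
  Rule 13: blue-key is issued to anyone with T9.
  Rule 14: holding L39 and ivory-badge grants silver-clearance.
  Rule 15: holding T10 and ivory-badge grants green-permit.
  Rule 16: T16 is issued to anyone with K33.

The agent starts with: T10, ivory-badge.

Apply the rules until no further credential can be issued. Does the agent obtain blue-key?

Holding T10 and ivory-badge grants green-permit (Rule 15).
Holding ivory-badge and green-permit grants green-token (Rule 3).
Holding green-permit and green-token grants black-permit (Rule 12).
Holding green-permit and black-permit grants L39 (Rule 5).
Holding L39 and ivory-badge grants silver-clearance (Rule 14).
Holding green-token and silver-clearance grants blue-key (Rule 2).

Yes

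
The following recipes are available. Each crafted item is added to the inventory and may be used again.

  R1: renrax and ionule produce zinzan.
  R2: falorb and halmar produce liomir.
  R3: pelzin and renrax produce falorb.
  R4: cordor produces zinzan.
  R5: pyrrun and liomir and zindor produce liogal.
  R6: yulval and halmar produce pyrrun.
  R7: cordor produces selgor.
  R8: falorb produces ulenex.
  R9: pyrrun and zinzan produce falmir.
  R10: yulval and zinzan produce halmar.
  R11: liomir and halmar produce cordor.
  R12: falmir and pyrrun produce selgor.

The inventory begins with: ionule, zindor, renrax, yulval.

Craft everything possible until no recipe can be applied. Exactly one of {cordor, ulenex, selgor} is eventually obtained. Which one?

selgor

renrax and ionule → zinzan (R1).
yulval and zinzan → halmar (R10).
Using R6, yulval and halmar make pyrrun.
pyrrun and zinzan → falmir (R9).
falmir and pyrrun → selgor (R12).
cordor would need liomir and halmar (R11), but liomir is never obtained. ulenex would need falorb (R8), but falorb is never obtained.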